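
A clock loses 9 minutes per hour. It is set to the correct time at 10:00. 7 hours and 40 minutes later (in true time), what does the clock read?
For every 60 true minutes, the faulty clock advances 60 - 9 = 51 minutes.
True elapsed: 7 hours and 40 minutes = 460 minutes.
Faulty clock advances: 460 x 51/60 = 391 minutes (drift: 69 minutes behind).
Shown time: 10:00 + 391 minutes = 4:31.

Final answer: 4:31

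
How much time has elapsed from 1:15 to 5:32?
From 1:15 to 5:32:
(5 x 60 + 32) - (1 x 60 + 15) = 332 - 75 = 257 minutes
= 4 hours and 17 minutes

Final answer: 4 hours and 17 minutes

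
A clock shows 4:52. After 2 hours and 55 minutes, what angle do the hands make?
First find the time 2 hours and 55 minutes after 4:52.
Total minutes: 4 x 60 + 52 + 2 x 60 + 55 = 467.
467 mod 720 = 467 minutes = 7:47.
Now compute the angle at 7:47:
Hour hand: 7 x 30 + 47 x 0.5 = 233.5 degrees
Minute hand: 47 x 6 = 282 degrees
Difference: |233.5 - 282| = 48.5 degrees
The angle is 48.5 degrees

Final answer: 48.5 degrees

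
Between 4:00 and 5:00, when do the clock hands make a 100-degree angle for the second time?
At t minutes past 4:00, the hour hand is at 30 x 4 + 0.5t degrees and the minute hand is at 6t degrees.
The smaller angle between them is 100 degrees when |30H - 5.5t| = 100 or |30H - 5.5t| = 260.
With H = 4, solve 30 x 4 - 5.5t = +/- target for each target:
  t = (30 x 4 - 100) / 5.5 = 3.64
  t = (30 x 4 + 100) / 5.5 = 40
  t = (30 x 4 - 260) / 5.5 = -25.45 (outside (0, 60))
  t = (30 x 4 + 260) / 5.5 = 69.09 (outside (0, 60))
Valid solutions in (0, 60): {3.64, 40} minutes.
The second occurrence is t = 40 minutes.
The hands form a 100-degree angle at 40 minutes past 4:00.

Final answer: 40 minutes past 4:00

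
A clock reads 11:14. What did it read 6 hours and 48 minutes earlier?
Starting time: 11:14 = 674 total minutes past 12:00
Subtracting: 6 hours and 48 minutes = 408 minutes
674 - 408 = 266 minutes
= 4 hours and 26 minutes past 12:00 = 4:26

Final answer: 4:26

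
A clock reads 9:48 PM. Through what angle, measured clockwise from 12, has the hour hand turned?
The hour hand moves 30 degrees per hour and 0.5 degrees per minute.
At 9:48: (9) x 30 + 48 x 0.5 = 270 + 24 = 294 degrees

Final answer: 294 degrees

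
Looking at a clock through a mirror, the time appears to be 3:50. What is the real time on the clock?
Reflection across the vertical (12-6) axis maps a hand at angle A degrees to (360 - A) degrees, which sends a reading of T minutes past 12:00 to (720 - T) minutes past 12:00.
Mirror reads 3:50 = 230 minutes past 12:00.
Actual time: (720 - 230) mod 720 = 490 minutes = 8:10.

Final answer: 8:10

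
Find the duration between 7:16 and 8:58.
From 7:16 to 8:58:
(8 x 60 + 58) - (7 x 60 + 16) = 538 - 436 = 102 minutes
= 1 hour and 42 minutes

Final answer: 1 hour and 42 minutes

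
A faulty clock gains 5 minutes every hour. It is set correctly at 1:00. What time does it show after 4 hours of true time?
For every 60 true minutes, the faulty clock advances 60 + 5 = 65 minutes.
True elapsed: 4 hours = 240 minutes.
Faulty clock advances: 240 x 65/60 = 260 minutes (drift: 20 minutes ahead).
Shown time: 1:00 + 260 minutes = 5:20.

Final answer: 5:20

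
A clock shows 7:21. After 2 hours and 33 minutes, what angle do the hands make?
First find the time 2 hours and 33 minutes after 7:21.
Total minutes: 7 x 60 + 21 + 2 x 60 + 33 = 594.
594 mod 720 = 594 minutes = 9:54.
Now compute the angle at 9:54:
Hour hand: 9 x 30 + 54 x 0.5 = 297 degrees
Minute hand: 54 x 6 = 324 degrees
Difference: |297 - 324| = 27 degrees
The angle is 27 degrees

Final answer: 27 degrees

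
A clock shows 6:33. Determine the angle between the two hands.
Hour hand position: 6 x 30 + 33 x 0.5 = 196.5 degrees
Minute hand position: 33 x 6 = 198 degrees
Difference: |196.5 - 198| = 1.5 degrees
The angle between the hands is 1.5 degrees

Final answer: 1.5 degrees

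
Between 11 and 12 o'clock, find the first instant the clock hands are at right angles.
At t minutes past 11:00, the hour hand is at 30 x 11 + 0.5t degrees and the minute hand is at 6t degrees.
The smaller angle between them is 90 degrees when |30H - 5.5t| = 90 or |30H - 5.5t| = 270.
With H = 11, solve 30 x 11 - 5.5t = +/- target for each target:
  t = (30 x 11 - 90) / 5.5 = 43.64
  t = (30 x 11 + 90) / 5.5 = 76.36 (outside (0, 60))
  t = (30 x 11 - 270) / 5.5 = 10.91
  t = (30 x 11 + 270) / 5.5 = 109.09 (outside (0, 60))
Valid solutions in (0, 60): {10.91, 43.64} minutes.
First occurrence: t = 10.91 minutes.
The hands are at right angles at 10.91 minutes past 11:00.

Final answer: 10.91 minutes past 11:00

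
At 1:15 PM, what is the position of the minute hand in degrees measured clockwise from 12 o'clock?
The minute hand moves 6 degrees per minute.
At 1:15: 15 x 6 = 90 degrees

Final answer: 90 degrees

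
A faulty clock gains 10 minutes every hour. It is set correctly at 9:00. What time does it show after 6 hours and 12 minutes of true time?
For every 60 true minutes, the faulty clock advances 60 + 10 = 70 minutes.
True elapsed: 6 hours and 12 minutes = 372 minutes.
Faulty clock advances: 372 x 70/60 = 434 minutes (drift: 62 minutes ahead).
Shown time: 9:00 + 434 minutes = 4:14.

Final answer: 4:14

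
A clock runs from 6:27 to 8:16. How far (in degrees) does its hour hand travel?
The hour hand moves 0.5 degrees per minute.
Time elapsed: 8:16 - 6:27 = 109 minutes
Angular displacement: 109 x 0.5 = 54.5 degrees

Final answer: 54.5 degrees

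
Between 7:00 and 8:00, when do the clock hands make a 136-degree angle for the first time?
At t minutes past 7:00, the hour hand is at 30 x 7 + 0.5t degrees and the minute hand is at 6t degrees.
The smaller angle between them is 136 degrees when |30H - 5.5t| = 136 or |30H - 5.5t| = 224.
With H = 7, solve 30 x 7 - 5.5t = +/- target for each target:
  t = (30 x 7 - 136) / 5.5 = 13.45
  t = (30 x 7 + 136) / 5.5 = 62.91 (outside (0, 60))
  t = (30 x 7 - 224) / 5.5 = -2.55 (outside (0, 60))
  t = (30 x 7 + 224) / 5.5 = 78.91 (outside (0, 60))
Valid solutions in (0, 60): {13.45} minutes.
The first occurrence is t = 13.45 minutes.
The hands form a 136-degree angle at 13.45 minutes past 7:00.

Final answer: 13.45 minutes past 7:00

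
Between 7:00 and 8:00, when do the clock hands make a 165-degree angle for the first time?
At t minutes past 7:00, the hour hand is at 30 x 7 + 0.5t degrees and the minute hand is at 6t degrees.
The smaller angle between them is 165 degrees when |30H - 5.5t| = 165 or |30H - 5.5t| = 195.
With H = 7, solve 30 x 7 - 5.5t = +/- target for each target:
  t = (30 x 7 - 165) / 5.5 = 8.18
  t = (30 x 7 + 165) / 5.5 = 68.18 (outside (0, 60))
  t = (30 x 7 - 195) / 5.5 = 2.73
  t = (30 x 7 + 195) / 5.5 = 73.64 (outside (0, 60))
Valid solutions in (0, 60): {2.73, 8.18} minutes.
The first occurrence is t = 2.73 minutes.
The hands form a 165-degree angle at 2.73 minutes past 7:00.

Final answer: 2.73 minutes past 7:00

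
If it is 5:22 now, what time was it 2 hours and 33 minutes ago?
Starting time: 5:22 = 322 total minutes past 12:00
Subtracting: 2 hours and 33 minutes = 153 minutes
322 - 153 = 169 minutes
= 2 hours and 49 minutes past 12:00 = 2:49

Final answer: 2:49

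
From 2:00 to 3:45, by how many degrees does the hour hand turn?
The hour hand moves 0.5 degrees per minute.
Time elapsed: 3:45 - 2:00 = 105 minutes
Angular displacement: 105 x 0.5 = 52.5 degrees

Final answer: 52.5 degrees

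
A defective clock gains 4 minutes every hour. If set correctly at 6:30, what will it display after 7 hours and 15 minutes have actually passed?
For every 60 true minutes, the faulty clock advances 60 + 4 = 64 minutes.
True elapsed: 7 hours and 15 minutes = 435 minutes.
Faulty clock advances: 435 x 64/60 = 464 minutes (drift: 29 minutes ahead).
Shown time: 6:30 + 464 minutes = 2:14.

Final answer: 2:14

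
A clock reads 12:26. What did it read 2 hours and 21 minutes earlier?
Starting time: 12:26 = 26 total minutes past 12:00
Subtracting: 2 hours and 21 minutes = 141 minutes
26 - 141 = -115 (negative, add 12 hours = 720) = 605 minutes
= 10 hours and 5 minutes past 12:00 = 10:05

Final answer: 10:05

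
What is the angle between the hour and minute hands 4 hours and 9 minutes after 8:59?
First find the time 4 hours and 9 minutes after 8:59.
Total minutes: 8 x 60 + 59 + 4 x 60 + 9 = 788.
788 mod 720 = 68 minutes = 1:08.
Now compute the angle at 1:08:
Hour hand: 1 x 30 + 8 x 0.5 = 34 degrees
Minute hand: 8 x 6 = 48 degrees
Difference: |34 - 48| = 14 degrees
The angle is 14 degrees

Final answer: 14 degrees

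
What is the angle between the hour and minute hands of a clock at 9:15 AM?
Hour hand position: 9 x 30 + 15 x 0.5 = 277.5 degrees
Minute hand position: 15 x 6 = 90 degrees
Difference: |277.5 - 90| = 187.5 degrees
Since 187.5 > 180, the smaller angle is 360 - 187.5 = 172.5 degrees

Final answer: 172.5 degrees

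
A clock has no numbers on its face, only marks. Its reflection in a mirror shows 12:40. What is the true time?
Reflection across the vertical (12-6) axis maps a hand at angle A degrees to (360 - A) degrees, which sends a reading of T minutes past 12:00 to (720 - T) minutes past 12:00.
Mirror reads 12:40 = 40 minutes past 12:00.
Actual time: (720 - 40) mod 720 = 680 minutes = 11:20.

Final answer: 11:20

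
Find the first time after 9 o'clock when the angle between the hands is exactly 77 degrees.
At t minutes past 9:00, the hour hand is at 30 x 9 + 0.5t degrees and the minute hand is at 6t degrees.
The smaller angle between them is 77 degrees when |30H - 5.5t| = 77 or |30H - 5.5t| = 283.
With H = 9, solve 30 x 9 - 5.5t = +/- target for each target:
  t = (30 x 9 - 77) / 5.5 = 35.09
  t = (30 x 9 + 77) / 5.5 = 63.09 (outside (0, 60))
  t = (30 x 9 - 283) / 5.5 = -2.36 (outside (0, 60))
  t = (30 x 9 + 283) / 5.5 = 100.55 (outside (0, 60))
Valid solutions in (0, 60): {35.09} minutes.
The first occurrence is t = 35.09 minutes.
The hands form a 77-degree angle at 35.09 minutes past 9:00.

Final answer: 35.09 minutes past 9:00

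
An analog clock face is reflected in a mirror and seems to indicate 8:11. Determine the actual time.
Reflection across the vertical (12-6) axis maps a hand at angle A degrees to (360 - A) degrees, which sends a reading of T minutes past 12:00 to (720 - T) minutes past 12:00.
Mirror reads 8:11 = 491 minutes past 12:00.
Actual time: (720 - 491) mod 720 = 229 minutes = 3:49.

Final answer: 3:49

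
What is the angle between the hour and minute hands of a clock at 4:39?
Hour hand position: 4 x 30 + 39 x 0.5 = 139.5 degrees
Minute hand position: 39 x 6 = 234 degrees
Difference: |139.5 - 234| = 94.5 degrees
The angle between the hands is 94.5 degrees

Final answer: 94.5 degrees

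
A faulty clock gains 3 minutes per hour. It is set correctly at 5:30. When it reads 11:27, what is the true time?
For every 60 true minutes, the faulty clock advances 63 minutes, so 1 faulty-clock minute corresponds to 60/63 true minutes.
From 5:30 to 11:27 on the faulty dial is 357 minutes.
True elapsed: 357 x 60/63 = 340 minutes = 5 hours and 40 minutes.
True time: 5:30 + 5 hours and 40 minutes = 11:10.

Final answer: 11:10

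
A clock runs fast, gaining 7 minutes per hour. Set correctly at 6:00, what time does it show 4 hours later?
For every 60 true minutes, the faulty clock advances 60 + 7 = 67 minutes.
True elapsed: 4 hours = 240 minutes.
Faulty clock advances: 240 x 67/60 = 268 minutes (drift: 28 minutes ahead).
Shown time: 6:00 + 268 minutes = 10:28.

Final answer: 10:28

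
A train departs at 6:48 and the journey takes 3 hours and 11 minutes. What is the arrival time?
Starting time: 6:48
Adding 11 minutes to 48 minutes: 48 + 11 = 59 minutes
Adding 3 hours: 6 + 3 = 9
Final time: 9:59

Final answer: 9:59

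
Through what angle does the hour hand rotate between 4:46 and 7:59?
The hour hand moves 0.5 degrees per minute.
Time elapsed: 7:59 - 4:46 = 193 minutes
Angular displacement: 193 x 0.5 = 96.5 degrees

Final answer: 96.5 degrees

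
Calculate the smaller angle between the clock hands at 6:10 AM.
Hour hand position: 6 x 30 + 10 x 0.5 = 185 degrees
Minute hand position: 10 x 6 = 60 degrees
Difference: |185 - 60| = 125 degrees
The angle between the hands is 125 degrees

Final answer: 125 degrees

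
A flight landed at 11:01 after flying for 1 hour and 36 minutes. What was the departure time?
Starting time: 11:01 = 661 total minutes past 12:00
Subtracting: 1 hour and 36 minutes = 96 minutes
661 - 96 = 565 minutes
= 9 hours and 25 minutes past 12:00 = 9:25

Final answer: 9:25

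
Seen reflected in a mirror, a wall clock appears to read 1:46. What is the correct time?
Reflection across the vertical (12-6) axis maps a hand at angle A degrees to (360 - A) degrees, which sends a reading of T minutes past 12:00 to (720 - T) minutes past 12:00.
Mirror reads 1:46 = 106 minutes past 12:00.
Actual time: (720 - 106) mod 720 = 614 minutes = 10:14.

Final answer: 10:14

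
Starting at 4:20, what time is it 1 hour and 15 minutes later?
Starting time: 4:20
Adding 15 minutes to 20 minutes: 20 + 15 = 35 minutes
Adding 1 hour: 4 + 1 = 5
Final time: 5:35

Final answer: 5:35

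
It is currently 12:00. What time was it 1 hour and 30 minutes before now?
Starting time: 12:00 = 0 total minutes past 12:00
Subtracting: 1 hour and 30 minutes = 90 minutes
0 - 90 = -90 (negative, add 12 hours = 720) = 630 minutes
= 10 hours and 30 minutes past 12:00 = 10:30

Final answer: 10:30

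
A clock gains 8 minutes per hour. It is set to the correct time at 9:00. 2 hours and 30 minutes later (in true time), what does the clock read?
For every 60 true minutes, the faulty clock advances 60 + 8 = 68 minutes.
True elapsed: 2 hours and 30 minutes = 150 minutes.
Faulty clock advances: 150 x 68/60 = 170 minutes (drift: 20 minutes ahead).
Shown time: 9:00 + 170 minutes = 11:50.

Final answer: 11:50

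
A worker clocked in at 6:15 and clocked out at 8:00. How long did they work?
From 6:15 to 8:00:
(8 x 60 + 0) - (6 x 60 + 15) = 480 - 375 = 105 minutes
= 1 hour and 45 minutes

Final answer: 1 hour and 45 minutes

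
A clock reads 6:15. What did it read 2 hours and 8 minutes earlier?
Starting time: 6:15 = 375 total minutes past 12:00
Subtracting: 2 hours and 8 minutes = 128 minutes
375 - 128 = 247 minutes
= 4 hours and 7 minutes past 12:00 = 4:07

Final answer: 4:07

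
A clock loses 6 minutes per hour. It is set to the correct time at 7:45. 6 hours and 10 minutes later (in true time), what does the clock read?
For every 60 true minutes, the faulty clock advances 60 - 6 = 54 minutes.
True elapsed: 6 hours and 10 minutes = 370 minutes.
Faulty clock advances: 370 x 54/60 = 333 minutes (drift: 37 minutes behind).
Shown time: 7:45 + 333 minutes = 1:18.

Final answer: 1:18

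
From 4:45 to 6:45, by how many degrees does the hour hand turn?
The hour hand moves 0.5 degrees per minute.
Time elapsed: 6:45 - 4:45 = 120 minutes
Angular displacement: 120 x 0.5 = 60 degrees

Final answer: 60 degrees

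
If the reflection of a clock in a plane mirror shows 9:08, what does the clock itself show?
Reflection across the vertical (12-6) axis maps a hand at angle A degrees to (360 - A) degrees, which sends a reading of T minutes past 12:00 to (720 - T) minutes past 12:00.
Mirror reads 9:08 = 548 minutes past 12:00.
Actual time: (720 - 548) mod 720 = 172 minutes = 2:52.

Final answer: 2:52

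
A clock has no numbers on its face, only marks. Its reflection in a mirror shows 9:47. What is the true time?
Reflection across the vertical (12-6) axis maps a hand at angle A degrees to (360 - A) degrees, which sends a reading of T minutes past 12:00 to (720 - T) minutes past 12:00.
Mirror reads 9:47 = 587 minutes past 12:00.
Actual time: (720 - 587) mod 720 = 133 minutes = 2:13.

Final answer: 2:13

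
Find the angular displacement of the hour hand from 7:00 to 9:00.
The hour hand moves 0.5 degrees per minute.
Time elapsed: 9:00 - 7:00 = 120 minutes
Angular displacement: 120 x 0.5 = 60 degrees

Final answer: 60 degrees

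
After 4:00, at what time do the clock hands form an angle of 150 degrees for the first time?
At t minutes past 4:00, the hour hand is at 30 x 4 + 0.5t degrees and the minute hand is at 6t degrees.
The smaller angle between them is 150 degrees when |30H - 5.5t| = 150 or |30H - 5.5t| = 210.
With H = 4, solve 30 x 4 - 5.5t = +/- target for each target:
  t = (30 x 4 - 150) / 5.5 = -5.45 (outside (0, 60))
  t = (30 x 4 + 150) / 5.5 = 49.09
  t = (30 x 4 - 210) / 5.5 = -16.36 (outside (0, 60))
  t = (30 x 4 + 210) / 5.5 = 60 (outside (0, 60))
Valid solutions in (0, 60): {49.09} minutes.
The first occurrence is t = 49.09 minutes.
The hands form a 150-degree angle at 49.09 minutes past 4:00.

Final answer: 49.09 minutes past 4:00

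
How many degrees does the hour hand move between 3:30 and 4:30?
The hour hand moves 0.5 degrees per minute.
Time elapsed: 4:30 - 3:30 = 60 minutes
Angular displacement: 60 x 0.5 = 30 degrees

Final answer: 30 degrees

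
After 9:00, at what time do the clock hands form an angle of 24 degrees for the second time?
At t minutes past 9:00, the hour hand is at 30 x 9 + 0.5t degrees and the minute hand is at 6t degrees.
The smaller angle between them is 24 degrees when |30H - 5.5t| = 24 or |30H - 5.5t| = 336.
With H = 9, solve 30 x 9 - 5.5t = +/- target for each target:
  t = (30 x 9 - 24) / 5.5 = 44.73
  t = (30 x 9 + 24) / 5.5 = 53.45
  t = (30 x 9 - 336) / 5.5 = -12 (outside (0, 60))
  t = (30 x 9 + 336) / 5.5 = 110.18 (outside (0, 60))
Valid solutions in (0, 60): {44.73, 53.45} minutes.
The second occurrence is t = 53.45 minutes.
The hands form a 24-degree angle at 53.45 minutes past 9:00.

Final answer: 53.45 minutes past 9:00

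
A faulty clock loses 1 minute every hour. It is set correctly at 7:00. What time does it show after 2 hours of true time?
For every 60 true minutes, the faulty clock advances 60 - 1 = 59 minutes.
True elapsed: 2 hours = 120 minutes.
Faulty clock advances: 120 x 59/60 = 118 minutes (drift: 2 minutes behind).
Shown time: 7:00 + 118 minutes = 8:58.

Final answer: 8:58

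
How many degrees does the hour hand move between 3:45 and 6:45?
The hour hand moves 0.5 degrees per minute.
Time elapsed: 6:45 - 3:45 = 180 minutes
Angular displacement: 180 x 0.5 = 90 degrees

Final answer: 90 degrees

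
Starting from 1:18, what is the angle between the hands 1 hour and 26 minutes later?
First find the time 1 hour and 26 minutes after 1:18.
Total minutes: 1 x 60 + 18 + 1 x 60 + 26 = 164.
164 mod 720 = 164 minutes = 2:44.
Now compute the angle at 2:44:
Hour hand: 2 x 30 + 44 x 0.5 = 82 degrees
Minute hand: 44 x 6 = 264 degrees
Difference: |82 - 264| = 182 degrees
Smaller angle: 360 - 182 = 178 degrees

Final answer: 178 degrees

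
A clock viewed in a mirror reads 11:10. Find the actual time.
Reflection across the vertical (12-6) axis maps a hand at angle A degrees to (360 - A) degrees, which sends a reading of T minutes past 12:00 to (720 - T) minutes past 12:00.
Mirror reads 11:10 = 670 minutes past 12:00.
Actual time: (720 - 670) mod 720 = 50 minutes = 12:50.

Final answer: 12:50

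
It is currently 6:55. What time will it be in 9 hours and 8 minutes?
Starting time: 6:55
Adding 8 minutes to 55 minutes: 55 + 8 = 63 minutes = 1 hour and 3 minutes
Adding 9 hours: 6 + 9 + 1 (carry) = 16 - 12 = 4
Final time: 4:03

Final answer: 4:03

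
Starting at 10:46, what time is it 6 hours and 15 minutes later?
Starting time: 10:46
Adding 15 minutes to 46 minutes: 46 + 15 = 61 minutes = 1 hour and 1 minute
Adding 6 hours: 10 + 6 + 1 (carry) = 17 - 12 = 5
Final time: 5:01

Final answer: 5:01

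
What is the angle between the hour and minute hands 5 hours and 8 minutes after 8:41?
First find the time 5 hours and 8 minutes after 8:41.
Total minutes: 8 x 60 + 41 + 5 x 60 + 8 = 829.
829 mod 720 = 109 minutes = 1:49.
Now compute the angle at 1:49:
Hour hand: 1 x 30 + 49 x 0.5 = 54.5 degrees
Minute hand: 49 x 6 = 294 degrees
Difference: |54.5 - 294| = 239.5 degrees
Smaller angle: 360 - 239.5 = 120.5 degrees

Final answer: 120.5 degrees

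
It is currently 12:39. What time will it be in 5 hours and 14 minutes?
Starting time: 12:39
Adding 14 minutes to 39 minutes: 39 + 14 = 53 minutes
Adding 5 hours: 12 + 5 = 17 - 12 = 5
Final time: 5:53

Final answer: 5:53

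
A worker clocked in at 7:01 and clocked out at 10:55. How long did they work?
From 7:01 to 10:55:
(10 x 60 + 55) - (7 x 60 + 1) = 655 - 421 = 234 minutes
= 3 hours and 54 minutes

Final answer: 3 hours and 54 minutes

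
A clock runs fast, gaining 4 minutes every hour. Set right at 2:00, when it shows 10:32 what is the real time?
For every 60 true minutes, the faulty clock advances 64 minutes, so 1 faulty-clock minute corresponds to 60/64 true minutes.
From 2:00 to 10:32 on the faulty dial is 512 minutes.
True elapsed: 512 x 60/64 = 480 minutes = 8 hours.
True time: 2:00 + 8 hours = 10:00.

Final answer: 10:00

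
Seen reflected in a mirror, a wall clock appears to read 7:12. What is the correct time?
Reflection across the vertical (12-6) axis maps a hand at angle A degrees to (360 - A) degrees, which sends a reading of T minutes past 12:00 to (720 - T) minutes past 12:00.
Mirror reads 7:12 = 432 minutes past 12:00.
Actual time: (720 - 432) mod 720 = 288 minutes = 4:48.

Final answer: 4:48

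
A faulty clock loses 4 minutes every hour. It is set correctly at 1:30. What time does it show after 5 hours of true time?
For every 60 true minutes, the faulty clock advances 60 - 4 = 56 minutes.
True elapsed: 5 hours = 300 minutes.
Faulty clock advances: 300 x 56/60 = 280 minutes (drift: 20 minutes behind).
Shown time: 1:30 + 280 minutes = 6:10.

Final answer: 6:10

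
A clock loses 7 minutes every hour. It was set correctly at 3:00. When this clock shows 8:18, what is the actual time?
For every 60 true minutes, the faulty clock advances 53 minutes, so 1 faulty-clock minute corresponds to 60/53 true minutes.
From 3:00 to 8:18 on the faulty dial is 318 minutes.
True elapsed: 318 x 60/53 = 360 minutes = 6 hours.
True time: 3:00 + 6 hours = 9:00.

Final answer: 9:00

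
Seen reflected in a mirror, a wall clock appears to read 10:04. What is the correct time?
Reflection across the vertical (12-6) axis maps a hand at angle A degrees to (360 - A) degrees, which sends a reading of T minutes past 12:00 to (720 - T) minutes past 12:00.
Mirror reads 10:04 = 604 minutes past 12:00.
Actual time: (720 - 604) mod 720 = 116 minutes = 1:56.

Final answer: 1:56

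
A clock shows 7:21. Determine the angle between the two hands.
Hour hand position: 7 x 30 + 21 x 0.5 = 220.5 degrees
Minute hand position: 21 x 6 = 126 degrees
Difference: |220.5 - 126| = 94.5 degrees
The angle between the hands is 94.5 degrees

Final answer: 94.5 degrees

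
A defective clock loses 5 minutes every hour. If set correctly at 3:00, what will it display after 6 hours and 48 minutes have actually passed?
For every 60 true minutes, the faulty clock advances 60 - 5 = 55 minutes.
True elapsed: 6 hours and 48 minutes = 408 minutes.
Faulty clock advances: 408 x 55/60 = 374 minutes (drift: 34 minutes behind).
Shown time: 3:00 + 374 minutes = 9:14.

Final answer: 9:14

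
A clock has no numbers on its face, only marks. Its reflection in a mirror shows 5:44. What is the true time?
Reflection across the vertical (12-6) axis maps a hand at angle A degrees to (360 - A) degrees, which sends a reading of T minutes past 12:00 to (720 - T) minutes past 12:00.
Mirror reads 5:44 = 344 minutes past 12:00.
Actual time: (720 - 344) mod 720 = 376 minutes = 6:16.

Final answer: 6:16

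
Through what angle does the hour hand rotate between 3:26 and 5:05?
The hour hand moves 0.5 degrees per minute.
Time elapsed: 5:05 - 3:26 = 99 minutes
Angular displacement: 99 x 0.5 = 49.5 degrees

Final answer: 49.5 degrees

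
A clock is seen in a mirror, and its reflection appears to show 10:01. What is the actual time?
Reflection across the vertical (12-6) axis maps a hand at angle A degrees to (360 - A) degrees, which sends a reading of T minutes past 12:00 to (720 - T) minutes past 12:00.
Mirror reads 10:01 = 601 minutes past 12:00.
Actual time: (720 - 601) mod 720 = 119 minutes = 1:59.

Final answer: 1:59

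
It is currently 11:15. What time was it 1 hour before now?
Starting time: 11:15 = 675 total minutes past 12:00
Subtracting: 1 hour = 60 minutes
675 - 60 = 615 minutes
= 10 hours and 15 minutes past 12:00 = 10:15

Final answer: 10:15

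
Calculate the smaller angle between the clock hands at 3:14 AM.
Hour hand position: 3 x 30 + 14 x 0.5 = 97 degrees
Minute hand position: 14 x 6 = 84 degrees
Difference: |97 - 84| = 13 degrees
The angle between the hands is 13 degrees

Final answer: 13 degrees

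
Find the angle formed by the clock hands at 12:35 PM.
Hour hand position: 0 x 30 + 35 x 0.5 = 17.5 degrees
Minute hand position: 35 x 6 = 210 degrees
Difference: |17.5 - 210| = 192.5 degrees
Since 192.5 > 180, the smaller angle is 360 - 192.5 = 167.5 degrees

Final answer: 167.5 degrees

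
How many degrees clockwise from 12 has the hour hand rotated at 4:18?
The hour hand moves 30 degrees per hour and 0.5 degrees per minute.
At 4:18: (4) x 30 + 18 x 0.5 = 120 + 9 = 129 degrees

Final answer: 129 degrees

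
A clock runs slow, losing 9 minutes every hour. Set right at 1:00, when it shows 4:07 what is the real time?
For every 60 true minutes, the faulty clock advances 51 minutes, so 1 faulty-clock minute corresponds to 60/51 true minutes.
From 1:00 to 4:07 on the faulty dial is 187 minutes.
True elapsed: 187 x 60/51 = 220 minutes = 3 hours and 40 minutes.
True time: 1:00 + 3 hours and 40 minutes = 4:40.

Final answer: 4:40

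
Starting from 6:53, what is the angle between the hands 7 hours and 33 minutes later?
First find the time 7 hours and 33 minutes after 6:53.
Total minutes: 6 x 60 + 53 + 7 x 60 + 33 = 866.
866 mod 720 = 146 minutes = 2:26.
Now compute the angle at 2:26:
Hour hand: 2 x 30 + 26 x 0.5 = 73 degrees
Minute hand: 26 x 6 = 156 degrees
Difference: |73 - 156| = 83 degrees
The angle is 83 degrees

Final answer: 83 degrees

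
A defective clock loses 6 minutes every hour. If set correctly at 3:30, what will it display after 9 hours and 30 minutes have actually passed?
For every 60 true minutes, the faulty clock advances 60 - 6 = 54 minutes.
True elapsed: 9 hours and 30 minutes = 570 minutes.
Faulty clock advances: 570 x 54/60 = 513 minutes (drift: 57 minutes behind).
Shown time: 3:30 + 513 minutes = 12:03.

Final answer: 12:03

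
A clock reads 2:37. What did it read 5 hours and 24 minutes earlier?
Starting time: 2:37 = 157 total minutes past 12:00
Subtracting: 5 hours and 24 minutes = 324 minutes
157 - 324 = -167 (negative, add 12 hours = 720) = 553 minutes
= 9 hours and 13 minutes past 12:00 = 9:13

Final answer: 9:13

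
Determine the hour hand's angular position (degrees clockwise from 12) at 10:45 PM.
The hour hand moves 30 degrees per hour and 0.5 degrees per minute.
At 10:45: (10) x 30 + 45 x 0.5 = 300 + 22.5 = 322.5 degrees

Final answer: 322.5 degrees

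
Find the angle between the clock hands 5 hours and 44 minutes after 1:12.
First find the time 5 hours and 44 minutes after 1:12.
Total minutes: 1 x 60 + 12 + 5 x 60 + 44 = 416.
416 mod 720 = 416 minutes = 6:56.
Now compute the angle at 6:56:
Hour hand: 6 x 30 + 56 x 0.5 = 208 degrees
Minute hand: 56 x 6 = 336 degrees
Difference: |208 - 336| = 128 degrees
The angle is 128 degrees

Final answer: 128 degrees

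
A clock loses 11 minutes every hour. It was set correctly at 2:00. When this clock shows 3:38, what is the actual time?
For every 60 true minutes, the faulty clock advances 49 minutes, so 1 faulty-clock minute corresponds to 60/49 true minutes.
From 2:00 to 3:38 on the faulty dial is 98 minutes.
True elapsed: 98 x 60/49 = 120 minutes = 2 hours.
True time: 2:00 + 2 hours = 4:00.

Final answer: 4:00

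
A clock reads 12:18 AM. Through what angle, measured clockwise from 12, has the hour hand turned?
The hour hand moves 30 degrees per hour and 0.5 degrees per minute.
At 12:18: (0) x 30 + 18 x 0.5 = 0 + 9 = 9 degrees

Final answer: 9 degrees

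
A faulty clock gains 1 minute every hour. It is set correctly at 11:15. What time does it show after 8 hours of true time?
For every 60 true minutes, the faulty clock advances 60 + 1 = 61 minutes.
True elapsed: 8 hours = 480 minutes.
Faulty clock advances: 480 x 61/60 = 488 minutes (drift: 8 minutes ahead).
Shown time: 11:15 + 488 minutes = 7:23.

Final answer: 7:23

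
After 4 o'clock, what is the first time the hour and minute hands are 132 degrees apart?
At t minutes past 4:00, the hour hand is at 30 x 4 + 0.5t degrees and the minute hand is at 6t degrees.
The smaller angle between them is 132 degrees when |30H - 5.5t| = 132 or |30H - 5.5t| = 228.
With H = 4, solve 30 x 4 - 5.5t = +/- target for each target:
  t = (30 x 4 - 132) / 5.5 = -2.18 (outside (0, 60))
  t = (30 x 4 + 132) / 5.5 = 45.82
  t = (30 x 4 - 228) / 5.5 = -19.64 (outside (0, 60))
  t = (30 x 4 + 228) / 5.5 = 63.27 (outside (0, 60))
Valid solutions in (0, 60): {45.82} minutes.
The first occurrence is t = 45.82 minutes.
The hands form a 132-degree angle at 45.82 minutes past 4:00.

Final answer: 45.82 minutes past 4:00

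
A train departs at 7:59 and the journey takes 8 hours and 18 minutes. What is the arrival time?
Starting time: 7:59
Adding 18 minutes to 59 minutes: 59 + 18 = 77 minutes = 1 hour and 17 minutes
Adding 8 hours: 7 + 8 + 1 (carry) = 16 - 12 = 4
Final time: 4:17

Final answer: 4:17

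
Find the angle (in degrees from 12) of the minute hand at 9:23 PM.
The minute hand moves 6 degrees per minute.
At 9:23: 23 x 6 = 138 degrees

Final answer: 138 degrees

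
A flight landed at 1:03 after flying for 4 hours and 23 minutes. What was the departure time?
Starting time: 1:03 = 63 total minutes past 12:00
Subtracting: 4 hours and 23 minutes = 263 minutes
63 - 263 = -200 (negative, add 12 hours = 720) = 520 minutes
= 8 hours and 40 minutes past 12:00 = 8:40

Final answer: 8:40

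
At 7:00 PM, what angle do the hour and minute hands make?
Hour hand position: 7 x 30 + 0 x 0.5 = 210 degrees
Minute hand position: 0 x 6 = 0 degrees
Difference: |210 - 0| = 210 degrees
Since 210 > 180, the smaller angle is 360 - 210 = 150 degrees

Final answer: 150 degrees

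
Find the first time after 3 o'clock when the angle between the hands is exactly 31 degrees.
At t minutes past 3:00, the hour hand is at 30 x 3 + 0.5t degrees and the minute hand is at 6t degrees.
The smaller angle between them is 31 degrees when |30H - 5.5t| = 31 or |30H - 5.5t| = 329.
With H = 3, solve 30 x 3 - 5.5t = +/- target for each target:
  t = (30 x 3 - 31) / 5.5 = 10.73
  t = (30 x 3 + 31) / 5.5 = 22
  t = (30 x 3 - 329) / 5.5 = -43.45 (outside (0, 60))
  t = (30 x 3 + 329) / 5.5 = 76.18 (outside (0, 60))
Valid solutions in (0, 60): {10.73, 22} minutes.
The first occurrence is t = 10.73 minutes.
The hands form a 31-degree angle at 10.73 minutes past 3:00.

Final answer: 10.73 minutes past 3:00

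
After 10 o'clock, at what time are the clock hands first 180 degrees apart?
For hands to be 180 degrees apart: |30H - 5.5t| = 180
With H = 10: t = (30 x 10 + 180)/5.5 = 87.27 or t = (30 x 10 - 180)/5.5 = 21.82
First valid solution (0 < t < 60): t = 21.82 minutes
The hands are opposite at 21.82 minutes past 10:00.

Final answer: 21.82 minutes past 10:00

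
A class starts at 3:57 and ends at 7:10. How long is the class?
From 3:57 to 7:10:
(7 x 60 + 10) - (3 x 60 + 57) = 430 - 237 = 193 minutes
= 3 hours and 13 minutes

Final answer: 3 hours and 13 minutes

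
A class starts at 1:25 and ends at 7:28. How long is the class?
From 1:25 to 7:28:
(7 x 60 + 28) - (1 x 60 + 25) = 448 - 85 = 363 minutes
= 6 hours and 3 minutes

Final answer: 6 hours and 3 minutes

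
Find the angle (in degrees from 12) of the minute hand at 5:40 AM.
The minute hand moves 6 degrees per minute.
At 5:40: 40 x 6 = 240 degrees

Final answer: 240 degrees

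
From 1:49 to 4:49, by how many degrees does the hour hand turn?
The hour hand moves 0.5 degrees per minute.
Time elapsed: 4:49 - 1:49 = 180 minutes
Angular displacement: 180 x 0.5 = 90 degrees

Final answer: 90 degrees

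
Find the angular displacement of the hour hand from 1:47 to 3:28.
The hour hand moves 0.5 degrees per minute.
Time elapsed: 3:28 - 1:47 = 101 minutes
Angular displacement: 101 x 0.5 = 50.5 degrees

Final answer: 50.5 degrees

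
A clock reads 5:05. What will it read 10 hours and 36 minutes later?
Starting time: 5:05
Adding 36 minutes to 5 minutes: 5 + 36 = 41 minutes
Adding 10 hours: 5 + 10 = 15 - 12 = 3
Final time: 3:41

Final answer: 3:41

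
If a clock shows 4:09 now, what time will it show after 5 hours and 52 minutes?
Starting time: 4:09
Adding 52 minutes to 9 minutes: 9 + 52 = 61 minutes = 1 hour and 1 minute
Adding 5 hours: 4 + 5 + 1 (carry) = 10
Final time: 10:01

Final answer: 10:01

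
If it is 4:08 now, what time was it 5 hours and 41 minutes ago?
Starting time: 4:08 = 248 total minutes past 12:00
Subtracting: 5 hours and 41 minutes = 341 minutes
248 - 341 = -93 (negative, add 12 hours = 720) = 627 minutes
= 10 hours and 27 minutes past 12:00 = 10:27

Final answer: 10:27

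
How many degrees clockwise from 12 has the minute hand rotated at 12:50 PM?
The minute hand moves 6 degrees per minute.
At 12:50: 50 x 6 = 300 degrees

Final answer: 300 degrees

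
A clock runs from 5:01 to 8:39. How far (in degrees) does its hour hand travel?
The hour hand moves 0.5 degrees per minute.
Time elapsed: 8:39 - 5:01 = 218 minutes
Angular displacement: 218 x 0.5 = 109 degrees

Final answer: 109 degrees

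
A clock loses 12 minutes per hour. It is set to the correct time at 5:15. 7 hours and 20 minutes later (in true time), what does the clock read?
For every 60 true minutes, the faulty clock advances 60 - 12 = 48 minutes.
True elapsed: 7 hours and 20 minutes = 440 minutes.
Faulty clock advances: 440 x 48/60 = 352 minutes (drift: 88 minutes behind).
Shown time: 5:15 + 352 minutes = 11:07.

Final answer: 11:07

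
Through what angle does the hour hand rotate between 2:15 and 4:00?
The hour hand moves 0.5 degrees per minute.
Time elapsed: 4:00 - 2:15 = 105 minutes
Angular displacement: 105 x 0.5 = 52.5 degrees

Final answer: 52.5 degrees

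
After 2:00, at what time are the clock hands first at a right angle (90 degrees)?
At t minutes past 2:00, the hour hand is at 30 x 2 + 0.5t degrees and the minute hand is at 6t degrees.
The smaller angle between them is 90 degrees when |30H - 5.5t| = 90 or |30H - 5.5t| = 270.
With H = 2, solve 30 x 2 - 5.5t = +/- target for each target:
  t = (30 x 2 - 90) / 5.5 = -5.45 (outside (0, 60))
  t = (30 x 2 + 90) / 5.5 = 27.27
  t = (30 x 2 - 270) / 5.5 = -38.18 (outside (0, 60))
  t = (30 x 2 + 270) / 5.5 = 60 (outside (0, 60))
Valid solutions in (0, 60): {27.27} minutes.
First occurrence: t = 27.27 minutes.
The hands are at right angles at 27.27 minutes past 2:00.

Final answer: 27.27 minutes past 2:00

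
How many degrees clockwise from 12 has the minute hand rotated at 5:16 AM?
The minute hand moves 6 degrees per minute.
At 5:16: 16 x 6 = 96 degrees

Final answer: 96 degrees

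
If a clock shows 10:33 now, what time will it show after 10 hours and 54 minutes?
Starting time: 10:33
Adding 54 minutes to 33 minutes: 33 + 54 = 87 minutes = 1 hour and 27 minutes
Adding 10 hours: 10 + 10 + 1 (carry) = 21 - 12 = 9
Final time: 9:27

Final answer: 9:27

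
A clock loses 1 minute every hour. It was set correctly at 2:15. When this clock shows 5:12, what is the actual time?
For every 60 true minutes, the faulty clock advances 59 minutes, so 1 faulty-clock minute corresponds to 60/59 true minutes.
From 2:15 to 5:12 on the faulty dial is 177 minutes.
True elapsed: 177 x 60/59 = 180 minutes = 3 hours.
True time: 2:15 + 3 hours = 5:15.

Final answer: 5:15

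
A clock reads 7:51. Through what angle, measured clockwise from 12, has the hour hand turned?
The hour hand moves 30 degrees per hour and 0.5 degrees per minute.
At 7:51: (7) x 30 + 51 x 0.5 = 210 + 25.5 = 235.5 degrees

Final answer: 235.5 degrees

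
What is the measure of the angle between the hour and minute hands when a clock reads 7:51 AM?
Hour hand position: 7 x 30 + 51 x 0.5 = 235.5 degrees
Minute hand position: 51 x 6 = 306 degrees
Difference: |235.5 - 306| = 70.5 degrees
The angle between the hands is 70.5 degrees

Final answer: 70.5 degrees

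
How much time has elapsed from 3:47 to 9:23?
From 3:47 to 9:23:
(9 x 60 + 23) - (3 x 60 + 47) = 563 - 227 = 336 minutes
= 5 hours and 36 minutes

Final answer: 5 hours and 36 minutes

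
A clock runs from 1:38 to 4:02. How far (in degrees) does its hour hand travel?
The hour hand moves 0.5 degrees per minute.
Time elapsed: 4:02 - 1:38 = 144 minutes
Angular displacement: 144 x 0.5 = 72 degrees

Final answer: 72 degrees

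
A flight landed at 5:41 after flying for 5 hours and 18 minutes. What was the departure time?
Starting time: 5:41 = 341 total minutes past 12:00
Subtracting: 5 hours and 18 minutes = 318 minutes
341 - 318 = 23 minutes
= 23 minutes past 12:00 = 12:23

Final answer: 12:23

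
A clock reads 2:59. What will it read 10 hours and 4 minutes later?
Starting time: 2:59
Adding 4 minutes to 59 minutes: 59 + 4 = 63 minutes = 1 hour and 3 minutes
Adding 10 hours: 2 + 10 + 1 (carry) = 13 - 12 = 1
Final time: 1:03

Final answer: 1:03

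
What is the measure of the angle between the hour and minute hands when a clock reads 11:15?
Hour hand position: 11 x 30 + 15 x 0.5 = 337.5 degrees
Minute hand position: 15 x 6 = 90 degrees
Difference: |337.5 - 90| = 247.5 degrees
Since 247.5 > 180, the smaller angle is 360 - 247.5 = 112.5 degrees

Final answer: 112.5 degrees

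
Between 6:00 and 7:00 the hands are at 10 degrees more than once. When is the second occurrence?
At t minutes past 6:00, the hour hand is at 30 x 6 + 0.5t degrees and the minute hand is at 6t degrees.
The smaller angle between them is 10 degrees when |30H - 5.5t| = 10 or |30H - 5.5t| = 350.
With H = 6, solve 30 x 6 - 5.5t = +/- target for each target:
  t = (30 x 6 - 10) / 5.5 = 30.91
  t = (30 x 6 + 10) / 5.5 = 34.55
  t = (30 x 6 - 350) / 5.5 = -30.91 (outside (0, 60))
  t = (30 x 6 + 350) / 5.5 = 96.36 (outside (0, 60))
Valid solutions in (0, 60): {30.91, 34.55} minutes.
The second occurrence is t = 34.55 minutes.
The hands form a 10-degree angle at 34.55 minutes past 6:00.

Final answer: 34.55 minutes past 6:00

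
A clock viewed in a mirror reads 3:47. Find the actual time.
Reflection across the vertical (12-6) axis maps a hand at angle A degrees to (360 - A) degrees, which sends a reading of T minutes past 12:00 to (720 - T) minutes past 12:00.
Mirror reads 3:47 = 227 minutes past 12:00.
Actual time: (720 - 227) mod 720 = 493 minutes = 8:13.

Final answer: 8:13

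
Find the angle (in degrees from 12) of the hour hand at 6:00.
The hour hand moves 30 degrees per hour and 0.5 degrees per minute.
At 6:00: (6) x 30 + 0 x 0.5 = 180 + 0 = 180 degrees

Final answer: 180 degrees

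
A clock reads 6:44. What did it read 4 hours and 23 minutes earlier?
Starting time: 6:44 = 404 total minutes past 12:00
Subtracting: 4 hours and 23 minutes = 263 minutes
404 - 263 = 141 minutes
= 2 hours and 21 minutes past 12:00 = 2:21

Final answer: 2:21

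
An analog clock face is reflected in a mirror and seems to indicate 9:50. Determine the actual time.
Reflection across the vertical (12-6) axis maps a hand at angle A degrees to (360 - A) degrees, which sends a reading of T minutes past 12:00 to (720 - T) minutes past 12:00.
Mirror reads 9:50 = 590 minutes past 12:00.
Actual time: (720 - 590) mod 720 = 130 minutes = 2:10.

Final answer: 2:10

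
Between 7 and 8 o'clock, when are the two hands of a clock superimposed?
The minute hand gains 5.5 degrees per minute on the hour hand.
At 7:00, the hour hand is at 210 degrees and the minute hand is at 0 degrees.
The gap is 210 degrees. Time to close: 210/5.5 = 60 x 7/11 = 38.18 minutes.
The hands overlap at 38.18 minutes past 7:00.

Final answer: 38.18 minutes past 7:00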